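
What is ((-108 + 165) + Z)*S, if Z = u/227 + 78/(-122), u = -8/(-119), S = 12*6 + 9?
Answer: 7522565742/1647793 ≈ 4565.2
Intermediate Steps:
S = 81 (S = 72 + 9 = 81)
u = 8/119 (u = -8*(-1/119) = 8/119 ≈ 0.067227)
Z = -1053019/1647793 (Z = (8/119)/227 + 78/(-122) = (8/119)*(1/227) + 78*(-1/122) = 8/27013 - 39/61 = -1053019/1647793 ≈ -0.63905)
((-108 + 165) + Z)*S = ((-108 + 165) - 1053019/1647793)*81 = (57 - 1053019/1647793)*81 = (92871182/1647793)*81 = 7522565742/1647793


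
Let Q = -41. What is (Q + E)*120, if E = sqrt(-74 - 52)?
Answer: -4920 + 360*I*sqrt(14) ≈ -4920.0 + 1347.0*I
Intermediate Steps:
E = 3*I*sqrt(14) (E = sqrt(-126) = 3*I*sqrt(14) ≈ 11.225*I)
(Q + E)*120 = (-41 + 3*I*sqrt(14))*120 = -4920 + 360*I*sqrt(14)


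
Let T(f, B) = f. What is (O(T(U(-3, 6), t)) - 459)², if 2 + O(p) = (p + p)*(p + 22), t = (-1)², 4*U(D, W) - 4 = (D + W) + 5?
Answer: 96721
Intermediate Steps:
U(D, W) = 9/4 + D/4 + W/4 (U(D, W) = 1 + ((D + W) + 5)/4 = 1 + (5 + D + W)/4 = 1 + (5/4 + D/4 + W/4) = 9/4 + D/4 + W/4)
t = 1
O(p) = -2 + 2*p*(22 + p) (O(p) = -2 + (p + p)*(p + 22) = -2 + (2*p)*(22 + p) = -2 + 2*p*(22 + p))
(O(T(U(-3, 6), t)) - 459)² = ((-2 + 2*(9/4 + (¼)*(-3) + (¼)*6)² + 44*(9/4 + (¼)*(-3) + (¼)*6)) - 459)² = ((-2 + 2*(9/4 - ¾ + 3/2)² + 44*(9/4 - ¾ + 3/2)) - 459)² = ((-2 + 2*3² + 44*3) - 459)² = ((-2 + 2*9 + 132) - 459)² = ((-2 + 18 + 132) - 459)² = (148 - 459)² = (-311)² = 96721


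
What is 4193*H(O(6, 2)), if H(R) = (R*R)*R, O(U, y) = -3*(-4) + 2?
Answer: 11505592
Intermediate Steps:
O(U, y) = 14 (O(U, y) = 12 + 2 = 14)
H(R) = R**3 (H(R) = R**2*R = R**3)
4193*H(O(6, 2)) = 4193*14**3 = 4193*2744 = 11505592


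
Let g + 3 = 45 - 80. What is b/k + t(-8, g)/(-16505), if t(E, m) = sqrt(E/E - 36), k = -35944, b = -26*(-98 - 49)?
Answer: -1911/17972 - I*sqrt(35)/16505 ≈ -0.10633 - 0.00035844*I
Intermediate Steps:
b = 3822 (b = -26*(-147) = 3822)
g = -38 (g = -3 + (45 - 80) = -3 - 35 = -38)
t(E, m) = I*sqrt(35) (t(E, m) = sqrt(1 - 36) = sqrt(-35) = I*sqrt(35))
b/k + t(-8, g)/(-16505) = 3822/(-35944) + (I*sqrt(35))/(-16505) = 3822*(-1/35944) + (I*sqrt(35))*(-1/16505) = -1911/17972 - I*sqrt(35)/16505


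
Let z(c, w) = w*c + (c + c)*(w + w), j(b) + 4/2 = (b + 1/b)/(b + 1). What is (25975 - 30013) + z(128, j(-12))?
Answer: -152294/33 ≈ -4615.0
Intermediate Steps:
j(b) = -2 + (b + 1/b)/(1 + b) (j(b) = -2 + (b + 1/b)/(b + 1) = -2 + (b + 1/b)/(1 + b))
z(c, w) = 5*c*w (z(c, w) = c*w + (2*c)*(2*w) = c*w + 4*c*w = 5*c*w)
(25975 - 30013) + z(128, j(-12)) = (25975 - 30013) + 5*128*((1 - 1*(-12)² - 2*(-12))/((-12)*(1 - 12))) = -4038 + 5*128*(-1/12*(1 - 1*144 + 24)/(-11)) = -4038 + 5*128*(-1/12*(-1/11)*(1 - 144 + 24)) = -4038 + 5*128*(-1/12*(-1/11)*(-119)) = -4038 + 5*128*(-119/132) = -4038 - 19040/33 = -152294/33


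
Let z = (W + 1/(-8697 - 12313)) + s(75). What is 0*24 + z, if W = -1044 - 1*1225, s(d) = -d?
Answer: -49247441/21010 ≈ -2344.0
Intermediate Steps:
W = -2269 (W = -1044 - 1225 = -2269)
z = -49247441/21010 (z = (-2269 + 1/(-8697 - 12313)) - 1*75 = (-2269 + 1/(-21010)) - 75 = (-2269 - 1/21010) - 75 = -47671691/21010 - 75 = -49247441/21010 ≈ -2344.0)
0*24 + z = 0*24 - 49247441/21010 = 0 - 49247441/21010 = -49247441/21010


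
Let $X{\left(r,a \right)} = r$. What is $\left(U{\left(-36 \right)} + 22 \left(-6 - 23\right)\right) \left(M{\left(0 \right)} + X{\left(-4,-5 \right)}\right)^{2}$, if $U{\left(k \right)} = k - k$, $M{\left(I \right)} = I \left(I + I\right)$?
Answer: $-10208$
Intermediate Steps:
$M{\left(I \right)} = 2 I^{2}$ ($M{\left(I \right)} = I 2 I = 2 I^{2}$)
$U{\left(k \right)} = 0$
$\left(U{\left(-36 \right)} + 22 \left(-6 - 23\right)\right) \left(M{\left(0 \right)} + X{\left(-4,-5 \right)}\right)^{2} = \left(0 + 22 \left(-6 - 23\right)\right) \left(2 \cdot 0^{2} - 4\right)^{2} = \left(0 + 22 \left(-29\right)\right) \left(2 \cdot 0 - 4\right)^{2} = \left(0 - 638\right) \left(0 - 4\right)^{2} = - 638 \left(-4\right)^{2} = \left(-638\right) 16 = -10208$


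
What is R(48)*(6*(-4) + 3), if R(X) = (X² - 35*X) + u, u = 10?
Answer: -13314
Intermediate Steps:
R(X) = 10 + X² - 35*X (R(X) = (X² - 35*X) + 10 = 10 + X² - 35*X)
R(48)*(6*(-4) + 3) = (10 + 48² - 35*48)*(6*(-4) + 3) = (10 + 2304 - 1680)*(-24 + 3) = 634*(-21) = -13314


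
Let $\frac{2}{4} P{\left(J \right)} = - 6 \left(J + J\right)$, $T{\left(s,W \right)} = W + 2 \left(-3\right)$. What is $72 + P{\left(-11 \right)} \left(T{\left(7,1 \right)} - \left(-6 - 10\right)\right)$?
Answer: $2976$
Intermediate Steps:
$T{\left(s,W \right)} = -6 + W$ ($T{\left(s,W \right)} = W - 6 = -6 + W$)
$P{\left(J \right)} = - 24 J$ ($P{\left(J \right)} = 2 \left(- 6 \left(J + J\right)\right) = 2 \left(- 6 \cdot 2 J\right) = 2 \left(- 12 J\right) = - 24 J$)
$72 + P{\left(-11 \right)} \left(T{\left(7,1 \right)} - \left(-6 - 10\right)\right) = 72 + \left(-24\right) \left(-11\right) \left(\left(-6 + 1\right) - \left(-6 - 10\right)\right) = 72 + 264 \left(-5 - -16\right) = 72 + 264 \left(-5 + 16\right) = 72 + 264 \cdot 11 = 72 + 2904 = 2976$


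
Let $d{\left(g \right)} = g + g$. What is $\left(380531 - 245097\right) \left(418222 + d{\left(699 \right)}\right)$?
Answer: $56830815080$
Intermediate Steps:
$d{\left(g \right)} = 2 g$
$\left(380531 - 245097\right) \left(418222 + d{\left(699 \right)}\right) = \left(380531 - 245097\right) \left(418222 + 2 \cdot 699\right) = 135434 \left(418222 + 1398\right) = 135434 \cdot 419620 = 56830815080$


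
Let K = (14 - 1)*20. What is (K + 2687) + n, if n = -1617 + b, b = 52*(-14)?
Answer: 602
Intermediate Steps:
K = 260 (K = 13*20 = 260)
b = -728
n = -2345 (n = -1617 - 728 = -2345)
(K + 2687) + n = (260 + 2687) - 2345 = 2947 - 2345 = 602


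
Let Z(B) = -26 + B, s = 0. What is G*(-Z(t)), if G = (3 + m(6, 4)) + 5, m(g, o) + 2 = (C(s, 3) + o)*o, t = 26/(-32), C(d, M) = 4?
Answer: 8151/8 ≈ 1018.9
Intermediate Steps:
t = -13/16 (t = 26*(-1/32) = -13/16 ≈ -0.81250)
m(g, o) = -2 + o*(4 + o) (m(g, o) = -2 + (4 + o)*o = -2 + o*(4 + o))
G = 38 (G = (3 + (-2 + 4² + 4*4)) + 5 = (3 + (-2 + 16 + 16)) + 5 = (3 + 30) + 5 = 33 + 5 = 38)
G*(-Z(t)) = 38*(-(-26 - 13/16)) = 38*(-1*(-429/16)) = 38*(429/16) = 8151/8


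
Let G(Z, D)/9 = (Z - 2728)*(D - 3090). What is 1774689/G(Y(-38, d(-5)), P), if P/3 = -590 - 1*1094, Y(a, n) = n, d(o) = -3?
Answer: 591563/66707406 ≈ 0.0088680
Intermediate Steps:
P = -5052 (P = 3*(-590 - 1*1094) = 3*(-590 - 1094) = 3*(-1684) = -5052)
G(Z, D) = 9*(-3090 + D)*(-2728 + Z) (G(Z, D) = 9*((Z - 2728)*(D - 3090)) = 9*((-2728 + Z)*(-3090 + D)) = 9*((-3090 + D)*(-2728 + Z)) = 9*(-3090 + D)*(-2728 + Z))
1774689/G(Y(-38, d(-5)), P) = 1774689/(75865680 - 27810*(-3) - 24552*(-5052) + 9*(-5052)*(-3)) = 1774689/(75865680 + 83430 + 124036704 + 136404) = 1774689/200122218 = 1774689*(1/200122218) = 591563/66707406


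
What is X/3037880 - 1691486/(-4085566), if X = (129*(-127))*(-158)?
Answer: 3928519069651/3102864810020 ≈ 1.2661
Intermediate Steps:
X = 2588514 (X = -16383*(-158) = 2588514)
X/3037880 - 1691486/(-4085566) = 2588514/3037880 - 1691486/(-4085566) = 2588514*(1/3037880) - 1691486*(-1/4085566) = 1294257/1518940 + 845743/2042783 = 3928519069651/3102864810020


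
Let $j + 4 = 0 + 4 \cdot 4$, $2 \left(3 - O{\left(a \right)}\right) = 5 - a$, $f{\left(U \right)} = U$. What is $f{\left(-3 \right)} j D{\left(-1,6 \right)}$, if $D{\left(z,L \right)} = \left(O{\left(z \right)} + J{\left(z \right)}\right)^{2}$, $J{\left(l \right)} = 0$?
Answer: $0$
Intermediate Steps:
$O{\left(a \right)} = \frac{1}{2} + \frac{a}{2}$ ($O{\left(a \right)} = 3 - \frac{5 - a}{2} = 3 + \left(- \frac{5}{2} + \frac{a}{2}\right) = \frac{1}{2} + \frac{a}{2}$)
$j = 12$ ($j = -4 + \left(0 + 4 \cdot 4\right) = -4 + \left(0 + 16\right) = -4 + 16 = 12$)
$D{\left(z,L \right)} = \left(\frac{1}{2} + \frac{z}{2}\right)^{2}$ ($D{\left(z,L \right)} = \left(\left(\frac{1}{2} + \frac{z}{2}\right) + 0\right)^{2} = \left(\frac{1}{2} + \frac{z}{2}\right)^{2}$)
$f{\left(-3 \right)} j D{\left(-1,6 \right)} = \left(-3\right) 12 \frac{\left(1 - 1\right)^{2}}{4} = - 36 \frac{0^{2}}{4} = - 36 \cdot \frac{1}{4} \cdot 0 = \left(-36\right) 0 = 0$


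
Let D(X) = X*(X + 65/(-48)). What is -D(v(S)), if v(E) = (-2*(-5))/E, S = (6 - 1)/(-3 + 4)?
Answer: -31/24 ≈ -1.2917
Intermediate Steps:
S = 5 (S = 5/1 = 5*1 = 5)
v(E) = 10/E
D(X) = X*(-65/48 + X) (D(X) = X*(X + 65*(-1/48)) = X*(X - 65/48) = X*(-65/48 + X))
-D(v(S)) = -10/5*(-65 + 48*(10/5))/48 = -10*(1/5)*(-65 + 48*(10*(1/5)))/48 = -2*(-65 + 48*2)/48 = -2*(-65 + 96)/48 = -2*31/48 = -1*31/24 = -31/24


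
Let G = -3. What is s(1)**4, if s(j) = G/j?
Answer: 81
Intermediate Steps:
s(j) = -3/j
s(1)**4 = (-3/1)**4 = (-3*1)**4 = (-3)**4 = 81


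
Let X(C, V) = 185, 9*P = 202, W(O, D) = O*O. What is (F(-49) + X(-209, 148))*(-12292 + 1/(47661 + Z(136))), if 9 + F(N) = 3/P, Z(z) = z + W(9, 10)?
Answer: -20938824106125/9671356 ≈ -2.1650e+6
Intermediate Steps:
W(O, D) = O**2
P = 202/9 (P = (1/9)*202 = 202/9 ≈ 22.444)
Z(z) = 81 + z (Z(z) = z + 9**2 = z + 81 = 81 + z)
F(N) = -1791/202 (F(N) = -9 + 3/(202/9) = -9 + 3*(9/202) = -9 + 27/202 = -1791/202)
(F(-49) + X(-209, 148))*(-12292 + 1/(47661 + Z(136))) = (-1791/202 + 185)*(-12292 + 1/(47661 + (81 + 136))) = 35579*(-12292 + 1/(47661 + 217))/202 = 35579*(-12292 + 1/47878)/202 = (35579/202)*(-588516375/47878) = -20938824106125/9671356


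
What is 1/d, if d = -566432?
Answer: -1/566432 ≈ -1.7654e-6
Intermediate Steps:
1/d = 1/(-566432) = -1/566432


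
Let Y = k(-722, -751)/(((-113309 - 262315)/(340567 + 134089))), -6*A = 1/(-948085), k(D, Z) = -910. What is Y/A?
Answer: 102378238180400/15651 ≈ 6.5413e+9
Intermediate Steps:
A = 1/5688510 (A = -1/6/(-948085) = -1/6*(-1/948085) = 1/5688510 ≈ 1.7579e-7)
Y = 53992120/46953 (Y = -910*(340567 + 134089)/(-113309 - 262315) = -910/((-375624/474656)) = -910/((-375624*1/474656)) = -910/(-46953/59332) = -910*(-59332/46953) = 53992120/46953 ≈ 1149.9)
Y/A = 53992120/(46953*(1/5688510)) = (53992120/46953)*5688510 = 102378238180400/15651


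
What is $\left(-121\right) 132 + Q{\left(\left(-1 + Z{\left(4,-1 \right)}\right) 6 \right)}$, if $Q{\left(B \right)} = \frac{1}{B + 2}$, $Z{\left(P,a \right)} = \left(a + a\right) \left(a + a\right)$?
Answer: $- \frac{319439}{20} \approx -15972.0$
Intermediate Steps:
$Z{\left(P,a \right)} = 4 a^{2}$ ($Z{\left(P,a \right)} = 2 a 2 a = 4 a^{2}$)
$Q{\left(B \right)} = \frac{1}{2 + B}$
$\left(-121\right) 132 + Q{\left(\left(-1 + Z{\left(4,-1 \right)}\right) 6 \right)} = \left(-121\right) 132 + \frac{1}{2 + \left(-1 + 4 \left(-1\right)^{2}\right) 6} = -15972 + \frac{1}{2 + \left(-1 + 4 \cdot 1\right) 6} = -15972 + \frac{1}{2 + \left(-1 + 4\right) 6} = -15972 + \frac{1}{2 + 3 \cdot 6} = -15972 + \frac{1}{2 + 18} = -15972 + \frac{1}{20} = - \frac{319439}{20}$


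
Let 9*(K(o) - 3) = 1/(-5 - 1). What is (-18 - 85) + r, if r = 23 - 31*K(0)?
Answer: -9311/54 ≈ -172.43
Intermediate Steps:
K(o) = 161/54 (K(o) = 3 + 1/(9*(-5 - 1)) = 3 + (1/9)/(-6) = 3 + (1/9)*(-1/6) = 3 - 1/54 = 161/54)
r = -3749/54 (r = 23 - 31*161/54 = 23 - 4991/54 = -3749/54 ≈ -69.426)
(-18 - 85) + r = (-18 - 85) - 3749/54 = -103 - 3749/54 = -9311/54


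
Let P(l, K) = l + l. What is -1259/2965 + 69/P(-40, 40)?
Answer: -61061/47440 ≈ -1.2871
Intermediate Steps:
P(l, K) = 2*l
-1259/2965 + 69/P(-40, 40) = -1259/2965 + 69/((2*(-40))) = -1259*1/2965 + 69/(-80) = -1259/2965 + 69*(-1/80) = -1259/2965 - 69/80 = -61061/47440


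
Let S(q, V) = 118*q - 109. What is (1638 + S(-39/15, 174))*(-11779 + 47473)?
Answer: 218126034/5 ≈ 4.3625e+7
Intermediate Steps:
S(q, V) = -109 + 118*q
(1638 + S(-39/15, 174))*(-11779 + 47473) = (1638 + (-109 + 118*(-39/15)))*(-11779 + 47473) = (1638 + (-109 + 118*(-39*1/15)))*35694 = (1638 + (-109 + 118*(-13/5)))*35694 = (1638 + (-109 - 1534/5))*35694 = (1638 - 2079/5)*35694 = (6111/5)*35694 = 218126034/5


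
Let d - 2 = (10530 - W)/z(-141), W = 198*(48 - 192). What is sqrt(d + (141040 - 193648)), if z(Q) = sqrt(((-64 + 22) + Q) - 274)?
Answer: sqrt(-10986710494 - 17842194*I*sqrt(457))/457 ≈ 3.9807 - 229.39*I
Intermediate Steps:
z(Q) = sqrt(-316 + Q) (z(Q) = sqrt((-42 + Q) - 274) = sqrt(-316 + Q))
W = -28512 (W = 198*(-144) = -28512)
d = 2 - 39042*I*sqrt(457)/457 (d = 2 + (10530 - 1*(-28512))/(sqrt(-316 - 141)) = 2 + (10530 + 28512)/(sqrt(-457)) = 2 + 39042/((I*sqrt(457))) = 2 + 39042*(-I*sqrt(457)/457) = 2 - 39042*I*sqrt(457)/457 ≈ 2.0 - 1826.3*I)
sqrt(d + (141040 - 193648)) = sqrt((2 - 39042*I*sqrt(457)/457) + (141040 - 193648)) = sqrt((2 - 39042*I*sqrt(457)/457) - 52608) = sqrt(-52606 - 39042*I*sqrt(457)/457)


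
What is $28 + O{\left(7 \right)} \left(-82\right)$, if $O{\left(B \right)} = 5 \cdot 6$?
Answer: $-2432$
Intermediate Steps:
$O{\left(B \right)} = 30$
$28 + O{\left(7 \right)} \left(-82\right) = 28 + 30 \left(-82\right) = 28 - 2460 = -2432$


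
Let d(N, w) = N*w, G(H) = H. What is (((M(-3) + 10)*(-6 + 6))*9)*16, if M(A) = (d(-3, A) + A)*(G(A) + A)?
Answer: 0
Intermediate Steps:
M(A) = -4*A² (M(A) = (-3*A + A)*(A + A) = (-2*A)*(2*A) = -4*A²)
(((M(-3) + 10)*(-6 + 6))*9)*16 = (((-4*(-3)² + 10)*(-6 + 6))*9)*16 = (((-4*9 + 10)*0)*9)*16 = (((-36 + 10)*0)*9)*16 = (-26*0*9)*16 = (0*9)*16 = 0*16 = 0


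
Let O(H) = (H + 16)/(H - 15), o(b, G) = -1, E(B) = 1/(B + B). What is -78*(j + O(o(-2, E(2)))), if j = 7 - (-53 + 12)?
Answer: -29367/8 ≈ -3670.9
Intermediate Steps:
E(B) = 1/(2*B)
j = 48 (j = 7 - 1*(-41) = 7 + 41 = 48)
O(H) = (16 + H)/(-15 + H)
-78*(j + O(o(-2, E(2)))) = -78*(48 + (16 - 1)/(-15 - 1)) = -78*(48 + 15/(-16)) = -78*(48 - 1/16*15) = -78*(48 - 15/16) = -78*753/16 = -29367/8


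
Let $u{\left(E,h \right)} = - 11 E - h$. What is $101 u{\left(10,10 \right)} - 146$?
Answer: $-12266$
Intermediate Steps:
$u{\left(E,h \right)} = - h - 11 E$
$101 u{\left(10,10 \right)} - 146 = 101 \left(\left(-1\right) 10 - 110\right) - 146 = 101 \left(-10 - 110\right) - 146 = 101 \left(-120\right) - 146 = -12120 - 146 = -12266$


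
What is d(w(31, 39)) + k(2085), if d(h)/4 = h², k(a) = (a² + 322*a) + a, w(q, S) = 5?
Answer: 5020780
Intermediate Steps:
k(a) = a² + 323*a
d(h) = 4*h²
d(w(31, 39)) + k(2085) = 4*5² + 2085*(323 + 2085) = 4*25 + 2085*2408 = 100 + 5020680 = 5020780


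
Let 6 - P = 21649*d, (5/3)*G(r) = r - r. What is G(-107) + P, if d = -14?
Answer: 303092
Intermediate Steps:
G(r) = 0 (G(r) = 3*(r - r)/5 = (⅗)*0 = 0)
P = 303092 (P = 6 - 21649*(-14) = 6 - 1*(-303086) = 6 + 303086 = 303092)
G(-107) + P = 0 + 303092 = 303092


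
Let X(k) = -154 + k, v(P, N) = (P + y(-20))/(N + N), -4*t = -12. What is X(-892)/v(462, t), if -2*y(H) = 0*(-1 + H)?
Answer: -1046/77 ≈ -13.584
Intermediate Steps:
t = 3 (t = -¼*(-12) = 3)
y(H) = 0 (y(H) = -0*(-1 + H) = -½*0 = 0)
v(P, N) = P/(2*N) (v(P, N) = (P + 0)/(N + N) = P/((2*N)) = P*(1/(2*N)) = P/(2*N))
X(-892)/v(462, t) = (-154 - 892)/(((½)*462/3)) = -1046/((½)*462*(⅓)) = -1046/77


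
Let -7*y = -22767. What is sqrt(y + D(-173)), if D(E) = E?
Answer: 2*sqrt(37723)/7 ≈ 55.493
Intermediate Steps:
y = 22767/7 (y = -1/7*(-22767) = 22767/7 ≈ 3252.4)
sqrt(y + D(-173)) = sqrt(22767/7 - 173) = sqrt(21556/7) = 2*sqrt(37723)/7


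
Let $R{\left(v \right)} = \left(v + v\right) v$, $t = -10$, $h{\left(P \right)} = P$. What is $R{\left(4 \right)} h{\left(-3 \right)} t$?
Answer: $960$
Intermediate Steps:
$R{\left(v \right)} = 2 v^{2}$ ($R{\left(v \right)} = 2 v v = 2 v^{2}$)
$R{\left(4 \right)} h{\left(-3 \right)} t = 2 \cdot 4^{2} \left(-3\right) \left(-10\right) = 2 \cdot 16 \left(-3\right) \left(-10\right) = 32 \left(-3\right) \left(-10\right) = \left(-96\right) \left(-10\right) = 960$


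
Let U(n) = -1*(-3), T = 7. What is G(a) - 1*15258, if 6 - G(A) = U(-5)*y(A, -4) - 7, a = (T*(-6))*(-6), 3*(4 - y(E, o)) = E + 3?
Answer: -15002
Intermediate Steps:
y(E, o) = 3 - E/3 (y(E, o) = 4 - (E + 3)/3 = 4 - (3 + E)/3 = 4 + (-1 - E/3) = 3 - E/3)
U(n) = 3
a = 252 (a = (7*(-6))*(-6) = -42*(-6) = 252)
G(A) = 4 + A (G(A) = 6 - (3*(3 - A/3) - 7) = 6 - ((9 - A) - 7) = 6 - (2 - A) = 6 + (-2 + A) = 4 + A)
G(a) - 1*15258 = (4 + 252) - 1*15258 = 256 - 15258 = -15002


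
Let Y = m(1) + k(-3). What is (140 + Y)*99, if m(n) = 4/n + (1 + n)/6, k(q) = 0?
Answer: 14289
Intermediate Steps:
m(n) = 1/6 + 4/n + n/6 (m(n) = 4/n + (1 + n)*(1/6) = 4/n + (1/6 + n/6) = 1/6 + 4/n + n/6)
Y = 13/3 (Y = (1/6)*(24 + 1*(1 + 1))/1 + 0 = (1/6)*1*(24 + 1*2) + 0 = (1/6)*1*(24 + 2) + 0 = (1/6)*1*26 + 0 = 13/3 + 0 = 13/3 ≈ 4.3333)
(140 + Y)*99 = (140 + 13/3)*99 = (433/3)*99 = 14289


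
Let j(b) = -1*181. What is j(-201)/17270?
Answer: -181/17270 ≈ -0.010481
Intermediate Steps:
j(b) = -181
j(-201)/17270 = -181/17270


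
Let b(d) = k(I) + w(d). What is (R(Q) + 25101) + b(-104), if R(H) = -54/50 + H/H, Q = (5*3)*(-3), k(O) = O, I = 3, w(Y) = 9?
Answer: 627823/25 ≈ 25113.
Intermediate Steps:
b(d) = 12 (b(d) = 3 + 9 = 12)
Q = -45 (Q = 15*(-3) = -45)
R(H) = -2/25 (R(H) = -54*1/50 + 1 = -27/25 + 1 = -2/25)
(R(Q) + 25101) + b(-104) = (-2/25 + 25101) + 12 = 627523/25 + 12 = 627823/25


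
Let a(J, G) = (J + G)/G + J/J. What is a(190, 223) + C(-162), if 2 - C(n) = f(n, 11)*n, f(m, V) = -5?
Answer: -179548/223 ≈ -805.15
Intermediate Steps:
a(J, G) = 1 + (G + J)/G (a(J, G) = (G + J)/G + 1 = 1 + (G + J)/G)
C(n) = 2 + 5*n (C(n) = 2 - (-5)*n = 2 + 5*n)
a(190, 223) + C(-162) = (2 + 190/223) + (2 + 5*(-162)) = (2 + 190*(1/223)) + (2 - 810) = (2 + 190/223) - 808 = 636/223 - 808 = -179548/223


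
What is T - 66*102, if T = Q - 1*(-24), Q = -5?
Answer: -6713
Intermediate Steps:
T = 19 (T = -5 - 1*(-24) = -5 + 24 = 19)
T - 66*102 = 19 - 66*102 = 19 - 6732 = -6713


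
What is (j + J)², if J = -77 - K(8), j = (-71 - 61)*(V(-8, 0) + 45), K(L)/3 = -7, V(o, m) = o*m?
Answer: 35952016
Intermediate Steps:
V(o, m) = m*o
K(L) = -21 (K(L) = 3*(-7) = -21)
j = -5940 (j = (-71 - 61)*(0*(-8) + 45) = -132*(0 + 45) = -132*45 = -5940)
J = -56 (J = -77 - 1*(-21) = -77 + 21 = -56)
(j + J)² = (-5940 - 56)² = (-5996)² = 35952016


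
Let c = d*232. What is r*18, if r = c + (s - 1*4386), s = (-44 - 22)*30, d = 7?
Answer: -85356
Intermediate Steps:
c = 1624 (c = 7*232 = 1624)
s = -1980 (s = -66*30 = -1980)
r = -4742 (r = 1624 + (-1980 - 1*4386) = 1624 + (-1980 - 4386) = 1624 - 6366 = -4742)
r*18 = -4742*18 = -85356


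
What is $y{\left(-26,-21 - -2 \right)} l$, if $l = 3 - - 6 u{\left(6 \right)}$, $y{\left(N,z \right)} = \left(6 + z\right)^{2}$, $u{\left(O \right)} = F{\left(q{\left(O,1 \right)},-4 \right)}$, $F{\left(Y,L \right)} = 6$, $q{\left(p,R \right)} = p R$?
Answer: $6591$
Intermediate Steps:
$q{\left(p,R \right)} = R p$
$u{\left(O \right)} = 6$
$l = 39$ ($l = 3 - \left(-6\right) 6 = 3 - -36 = 3 + 36 = 39$)
$y{\left(-26,-21 - -2 \right)} l = \left(6 - 19\right)^{2} \cdot 39 = \left(-13\right)^{2} \cdot 39 = 169 \cdot 39 = 6591$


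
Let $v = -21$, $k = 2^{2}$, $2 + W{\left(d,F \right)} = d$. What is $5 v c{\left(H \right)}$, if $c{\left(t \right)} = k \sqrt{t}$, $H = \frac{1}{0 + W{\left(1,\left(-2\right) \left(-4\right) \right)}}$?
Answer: $- 420 i \approx - 420.0 i$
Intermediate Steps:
$W{\left(d,F \right)} = -2 + d$
$H = -1$ ($H = \frac{1}{0 + \left(-2 + 1\right)} = \frac{1}{0 - 1} = \frac{1}{-1} = -1$)
$k = 4$
$c{\left(t \right)} = 4 \sqrt{t}$
$5 v c{\left(H \right)} = 5 \left(-21\right) 4 \sqrt{-1} = - 105 \cdot 4 i = - 420 i$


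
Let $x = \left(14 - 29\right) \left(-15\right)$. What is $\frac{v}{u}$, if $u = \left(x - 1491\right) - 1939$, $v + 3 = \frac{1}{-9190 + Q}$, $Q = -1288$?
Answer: $\frac{6287}{6716398} \approx 0.00093607$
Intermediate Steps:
$x = 225$ ($x = \left(-15\right) \left(-15\right) = 225$)
$v = - \frac{31435}{10478}$ ($v = -3 + \frac{1}{-9190 - 1288} = -3 + \frac{1}{-10478} = -3 - \frac{1}{10478} = - \frac{31435}{10478} \approx -3.0001$)
$u = -3205$ ($u = \left(225 - 1491\right) - 1939 = -1266 - 1939 = -3205$)
$\frac{v}{u} = - \frac{31435}{10478 \left(-3205\right)} = \left(- \frac{31435}{10478}\right) \left(- \frac{1}{3205}\right) = \frac{6287}{6716398}$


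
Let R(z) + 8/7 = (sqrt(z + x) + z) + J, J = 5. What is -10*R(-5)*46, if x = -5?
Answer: 3680/7 - 460*I*sqrt(10) ≈ 525.71 - 1454.6*I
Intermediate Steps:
R(z) = 27/7 + z + sqrt(-5 + z) (R(z) = -8/7 + ((sqrt(z - 5) + z) + 5) = -8/7 + ((sqrt(-5 + z) + z) + 5) = -8/7 + ((z + sqrt(-5 + z)) + 5) = -8/7 + (5 + z + sqrt(-5 + z)) = 27/7 + z + sqrt(-5 + z))
-10*R(-5)*46 = -10*(27/7 - 5 + sqrt(-5 - 5))*46 = -10*(27/7 - 5 + sqrt(-10))*46 = -10*(27/7 - 5 + I*sqrt(10))*46 = -10*(-8/7 + I*sqrt(10))*46 = (80/7 - 10*I*sqrt(10))*46 = 3680/7 - 460*I*sqrt(10)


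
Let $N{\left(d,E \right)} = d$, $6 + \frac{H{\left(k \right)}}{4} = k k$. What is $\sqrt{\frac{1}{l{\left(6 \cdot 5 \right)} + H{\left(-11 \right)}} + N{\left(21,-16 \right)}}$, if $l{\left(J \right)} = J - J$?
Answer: $\frac{\sqrt{1111015}}{230} \approx 4.5828$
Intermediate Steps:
$H{\left(k \right)} = -24 + 4 k^{2}$ ($H{\left(k \right)} = -24 + 4 k k = -24 + 4 k^{2}$)
$l{\left(J \right)} = 0$
$\sqrt{\frac{1}{l{\left(6 \cdot 5 \right)} + H{\left(-11 \right)}} + N{\left(21,-16 \right)}} = \sqrt{\frac{1}{0 - \left(24 - 4 \left(-11\right)^{2}\right)} + 21} = \sqrt{\frac{1}{0 + \left(-24 + 4 \cdot 121\right)} + 21} = \sqrt{\frac{1}{0 + \left(-24 + 484\right)} + 21} = \sqrt{\frac{1}{0 + 460} + 21} = \sqrt{\frac{1}{460} + 21} = \sqrt{\frac{9661}{460}} = \frac{\sqrt{1111015}}{230}$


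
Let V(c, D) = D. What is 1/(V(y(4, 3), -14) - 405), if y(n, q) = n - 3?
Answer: -1/419 ≈ -0.0023866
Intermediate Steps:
y(n, q) = -3 + n
1/(V(y(4, 3), -14) - 405) = 1/(-14 - 405) = 1/(-419) = -1/419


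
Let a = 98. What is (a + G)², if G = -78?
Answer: 400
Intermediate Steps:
(a + G)² = (98 - 78)² = 20² = 400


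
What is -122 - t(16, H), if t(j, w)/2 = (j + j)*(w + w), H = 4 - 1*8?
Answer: 390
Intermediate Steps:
H = -4 (H = 4 - 8 = -4)
t(j, w) = 8*j*w (t(j, w) = 2*((j + j)*(w + w)) = 2*((2*j)*(2*w)) = 2*(4*j*w) = 8*j*w)
-122 - t(16, H) = -122 - 8*16*(-4) = -122 - 1*(-512) = -122 + 512 = 390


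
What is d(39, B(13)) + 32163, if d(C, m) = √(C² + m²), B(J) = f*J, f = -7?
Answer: 32163 + 13*√58 ≈ 32262.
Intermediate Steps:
B(J) = -7*J
d(39, B(13)) + 32163 = √(39² + (-7*13)²) + 32163 = √(1521 + (-91)²) + 32163 = √(1521 + 8281) + 32163 = √9802 + 32163 = 13*√58 + 32163 = 32163 + 13*√58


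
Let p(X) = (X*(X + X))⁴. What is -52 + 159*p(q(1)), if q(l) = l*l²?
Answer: 2492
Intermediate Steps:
q(l) = l³
p(X) = 16*X⁸ (p(X) = (X*(2*X))⁴ = (2*X²)⁴ = 16*X⁸)
-52 + 159*p(q(1)) = -52 + 159*(16*(1³)⁸) = -52 + 159*(16*1⁸) = -52 + 159*(16*1) = -52 + 159*16 = -52 + 2544 = 2492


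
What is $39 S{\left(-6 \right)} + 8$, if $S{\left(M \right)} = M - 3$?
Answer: $-343$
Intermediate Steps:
$S{\left(M \right)} = -3 + M$
$39 S{\left(-6 \right)} + 8 = 39 \left(-3 - 6\right) + 8 = 39 \left(-9\right) + 8 = -351 + 8 = -343$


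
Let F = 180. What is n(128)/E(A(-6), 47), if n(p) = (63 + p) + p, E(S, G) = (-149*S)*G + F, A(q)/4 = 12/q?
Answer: 319/56204 ≈ 0.0056758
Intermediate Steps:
A(q) = 48/q (A(q) = 4*(12/q) = 48/q)
E(S, G) = 180 - 149*G*S (E(S, G) = (-149*S)*G + 180 = -149*G*S + 180 = 180 - 149*G*S)
n(p) = 63 + 2*p
n(128)/E(A(-6), 47) = (63 + 2*128)/(180 - 149*47*48/(-6)) = (63 + 256)/(180 - 149*47*48*(-⅙)) = 319/(180 - 149*47*(-8)) = 319/(180 + 56024) = 319/56204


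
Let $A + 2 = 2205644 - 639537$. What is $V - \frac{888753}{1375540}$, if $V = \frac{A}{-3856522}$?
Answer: $- \frac{2790867784383}{2652400135940} \approx -1.0522$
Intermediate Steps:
$A = 1566105$ ($A = -2 + \left(2205644 - 639537\right) = -2 + 1566107 = 1566105$)
$V = - \frac{1566105}{3856522}$ ($V = \frac{1566105}{-3856522} = 1566105 \left(- \frac{1}{3856522}\right) = - \frac{1566105}{3856522} \approx -0.40609$)
$V - \frac{888753}{1375540} = - \frac{1566105}{3856522} - \frac{888753}{1375540} = - \frac{2790867784383}{2652400135940}$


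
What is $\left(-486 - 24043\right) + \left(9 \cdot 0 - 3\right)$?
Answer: $-24532$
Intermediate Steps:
$\left(-486 - 24043\right) + \left(9 \cdot 0 - 3\right) = \left(-486 - 24043\right) + \left(0 - 3\right) = -24529 - 3 = -24532$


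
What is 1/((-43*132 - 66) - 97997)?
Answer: -1/103739 ≈ -9.6396e-6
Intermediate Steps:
1/((-43*132 - 66) - 97997) = 1/((-5676 - 66) - 97997) = 1/(-5742 - 97997) = 1/(-103739) = -1/103739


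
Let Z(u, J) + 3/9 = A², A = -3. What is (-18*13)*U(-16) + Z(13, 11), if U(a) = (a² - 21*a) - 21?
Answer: -400816/3 ≈ -1.3361e+5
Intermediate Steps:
Z(u, J) = 26/3 (Z(u, J) = -⅓ + (-3)² = -⅓ + 9 = 26/3)
U(a) = -21 + a² - 21*a
(-18*13)*U(-16) + Z(13, 11) = (-18*13)*(-21 + (-16)² - 21*(-16)) + 26/3 = -234*(-21 + 256 + 336) + 26/3 = -234*571 + 26/3 = -133614 + 26/3 = -400816/3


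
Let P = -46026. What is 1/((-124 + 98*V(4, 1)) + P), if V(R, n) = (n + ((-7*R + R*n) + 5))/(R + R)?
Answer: -2/92741 ≈ -2.1565e-5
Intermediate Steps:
V(R, n) = (5 + n - 7*R + R*n)/(2*R) (V(R, n) = (n + (5 - 7*R + R*n))/((2*R)) = (5 + n - 7*R + R*n)*(1/(2*R)) = (5 + n - 7*R + R*n)/(2*R))
1/((-124 + 98*V(4, 1)) + P) = 1/((-124 + 98*((½)*(5 + 1 + 4*(-7 + 1))/4)) - 46026) = 1/((-124 + 98*((½)*(¼)*(5 + 1 + 4*(-6)))) - 46026) = 1/((-124 + 98*((½)*(¼)*(5 + 1 - 24))) - 46026) = 1/((-124 + 98*((½)*(¼)*(-18))) - 46026) = 1/((-124 + 98*(-9/4)) - 46026) = 1/((-124 - 441/2) - 46026) = 1/(-689/2 - 46026) = 1/(-92741/2) = -2/92741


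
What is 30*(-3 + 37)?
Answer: 1020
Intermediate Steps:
30*(-3 + 37) = 30*34 = 1020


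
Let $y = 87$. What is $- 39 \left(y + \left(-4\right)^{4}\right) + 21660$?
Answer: $8283$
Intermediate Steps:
$- 39 \left(y + \left(-4\right)^{4}\right) + 21660 = - 39 \left(87 + \left(-4\right)^{4}\right) + 21660 = - 39 \left(87 + 256\right) + 21660 = \left(-39\right) 343 + 21660 = -13377 + 21660 = 8283$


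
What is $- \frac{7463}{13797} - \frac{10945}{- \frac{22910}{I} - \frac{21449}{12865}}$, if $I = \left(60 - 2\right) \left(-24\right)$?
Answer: $- \frac{46659363792637}{63009505503} \approx -740.51$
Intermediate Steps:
$I = -1392$ ($I = 58 \left(-24\right) = -1392$)
$- \frac{7463}{13797} - \frac{10945}{- \frac{22910}{I} - \frac{21449}{12865}} = - \frac{7463}{13797} - \frac{10945}{- \frac{22910}{-1392} - \frac{21449}{12865}} = \left(-7463\right) \frac{1}{13797} - \frac{10945}{\left(-22910\right) \left(- \frac{1}{1392}\right) - \frac{21449}{12865}} = - \frac{7463}{13797} - \frac{10945}{\frac{395}{24} - \frac{21449}{12865}} = - \frac{7463}{13797} - \frac{10945}{\frac{4566899}{308760}} = - \frac{7463}{13797} - \frac{3379378200}{4566899} = - \frac{46659363792637}{63009505503}$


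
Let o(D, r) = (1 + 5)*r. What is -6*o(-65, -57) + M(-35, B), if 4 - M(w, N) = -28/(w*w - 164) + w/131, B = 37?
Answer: 285806299/138991 ≈ 2056.3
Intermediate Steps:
o(D, r) = 6*r
M(w, N) = 4 + 28/(-164 + w²) - w/131 (M(w, N) = 4 - (-28/(w*w - 164) + w/131) = 4 - (-28/(w² - 164) + w*(1/131)) = 4 - (-28/(-164 + w²) + w/131) = 4 + (28/(-164 + w²) - w/131) = 4 + 28/(-164 + w²) - w/131)
-6*o(-65, -57) + M(-35, B) = -36*(-57) + (-82268 - 1*(-35)³ + 164*(-35) + 524*(-35)²)/(131*(-164 + (-35)²)) = -6*(-342) + (-82268 - 1*(-42875) - 5740 + 524*1225)/(131*(-164 + 1225)) = 2052 + (1/131)*(-82268 + 42875 - 5740 + 641900)/1061 = 2052 + (1/131)*(1/1061)*596767 = 2052 + 596767/138991 = 285806299/138991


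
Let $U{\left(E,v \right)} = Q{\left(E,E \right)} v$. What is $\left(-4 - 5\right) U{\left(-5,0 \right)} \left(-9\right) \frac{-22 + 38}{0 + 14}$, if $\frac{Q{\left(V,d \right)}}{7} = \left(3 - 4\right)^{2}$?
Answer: $0$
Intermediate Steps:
$Q{\left(V,d \right)} = 7$ ($Q{\left(V,d \right)} = 7 \left(3 - 4\right)^{2} = 7 \left(-1\right)^{2} = 7 \cdot 1 = 7$)
$U{\left(E,v \right)} = 7 v$
$\left(-4 - 5\right) U{\left(-5,0 \right)} \left(-9\right) \frac{-22 + 38}{0 + 14} = \left(-4 - 5\right) 7 \cdot 0 \left(-9\right) \frac{-22 + 38}{0 + 14} = \left(-9\right) 0 \left(-9\right) \frac{16}{14} = 0 \left(-9\right) 16 \cdot \frac{1}{14} = 0 \cdot \frac{8}{7} = 0$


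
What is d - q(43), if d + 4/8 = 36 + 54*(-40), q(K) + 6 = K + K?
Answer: -4409/2 ≈ -2204.5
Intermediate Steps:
q(K) = -6 + 2*K (q(K) = -6 + (K + K) = -6 + 2*K)
d = -4249/2 (d = -1/2 + (36 + 54*(-40)) = -1/2 + (36 - 2160) = -1/2 - 2124 = -4249/2 ≈ -2124.5)
d - q(43) = -4249/2 - (-6 + 2*43) = -4249/2 - (-6 + 86) = -4249/2 - 1*80 = -4249/2 - 80 = -4409/2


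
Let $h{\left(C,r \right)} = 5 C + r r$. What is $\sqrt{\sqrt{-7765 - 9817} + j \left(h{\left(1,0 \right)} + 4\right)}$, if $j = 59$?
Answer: $\sqrt{531 + i \sqrt{17582}} \approx 23.22 + 2.8553 i$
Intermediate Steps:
$h{\left(C,r \right)} = r^{2} + 5 C$ ($h{\left(C,r \right)} = 5 C + r^{2} = r^{2} + 5 C$)
$\sqrt{\sqrt{-7765 - 9817} + j \left(h{\left(1,0 \right)} + 4\right)} = \sqrt{\sqrt{-7765 - 9817} + 59 \left(\left(0^{2} + 5 \cdot 1\right) + 4\right)} = \sqrt{\sqrt{-17582} + 59 \left(\left(0 + 5\right) + 4\right)} = \sqrt{i \sqrt{17582} + 59 \left(5 + 4\right)} = \sqrt{i \sqrt{17582} + 59 \cdot 9} = \sqrt{i \sqrt{17582} + 531} = \sqrt{531 + i \sqrt{17582}}$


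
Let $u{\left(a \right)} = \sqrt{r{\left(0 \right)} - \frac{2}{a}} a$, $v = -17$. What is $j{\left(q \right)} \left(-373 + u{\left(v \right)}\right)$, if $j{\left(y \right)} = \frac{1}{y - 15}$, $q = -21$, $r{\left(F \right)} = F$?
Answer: $\frac{373}{36} + \frac{\sqrt{34}}{36} \approx 10.523$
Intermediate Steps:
$j{\left(y \right)} = \frac{1}{-15 + y}$
$u{\left(a \right)} = a \sqrt{2} \sqrt{- \frac{1}{a}}$ ($u{\left(a \right)} = \sqrt{0 - \frac{2}{a}} a = \sqrt{- \frac{2}{a}} a = \sqrt{2} \sqrt{- \frac{1}{a}} a = a \sqrt{2} \sqrt{- \frac{1}{a}}$)
$j{\left(q \right)} \left(-373 + u{\left(v \right)}\right) = \frac{-373 - 17 \sqrt{2} \sqrt{- \frac{1}{-17}}}{-15 - 21} = \frac{-373 - 17 \sqrt{2} \sqrt{\left(-1\right) \left(- \frac{1}{17}\right)}}{-36} = - \frac{-373 - \frac{17 \sqrt{2}}{\sqrt{17}}}{36} = - \frac{-373 - 17 \sqrt{2} \frac{\sqrt{17}}{17}}{36} = - \frac{-373 - \sqrt{34}}{36} = \frac{373}{36} + \frac{\sqrt{34}}{36}$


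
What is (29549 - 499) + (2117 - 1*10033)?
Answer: 21134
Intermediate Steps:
(29549 - 499) + (2117 - 1*10033) = 29050 + (2117 - 10033) = 29050 - 7916 = 21134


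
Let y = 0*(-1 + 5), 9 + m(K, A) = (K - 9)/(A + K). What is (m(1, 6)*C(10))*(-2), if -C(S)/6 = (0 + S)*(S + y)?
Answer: -85200/7 ≈ -12171.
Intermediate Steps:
m(K, A) = -9 + (-9 + K)/(A + K) (m(K, A) = -9 + (K - 9)/(A + K) = -9 + (-9 + K)/(A + K))
y = 0 (y = 0*4 = 0)
C(S) = -6*S² (C(S) = -6*(0 + S)*(S + 0) = -6*S*S = -6*S²)
(m(1, 6)*C(10))*(-2) = (((-9 - 9*6 - 8*1)/(6 + 1))*(-6*10²))*(-2) = (((-9 - 54 - 8)/7)*(-6*100))*(-2) = (((⅐)*(-71))*(-600))*(-2) = -71/7*(-600)*(-2) = (42600/7)*(-2) = -85200/7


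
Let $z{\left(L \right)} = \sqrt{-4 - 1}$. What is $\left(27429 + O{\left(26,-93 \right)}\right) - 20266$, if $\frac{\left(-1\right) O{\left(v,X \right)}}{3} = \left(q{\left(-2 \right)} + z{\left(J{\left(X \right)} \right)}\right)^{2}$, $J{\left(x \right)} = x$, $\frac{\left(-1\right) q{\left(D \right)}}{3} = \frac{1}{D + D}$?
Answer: $\frac{114821}{16} - \frac{9 i \sqrt{5}}{2} \approx 7176.3 - 10.062 i$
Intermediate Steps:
$q{\left(D \right)} = - \frac{3}{2 D}$ ($q{\left(D \right)} = - \frac{3}{D + D} = - \frac{3}{2 D}$)
$z{\left(L \right)} = i \sqrt{5}$ ($z{\left(L \right)} = \sqrt{-5} = i \sqrt{5}$)
$O{\left(v,X \right)} = - 3 \left(\frac{3}{4} + i \sqrt{5}\right)^{2}$ ($O{\left(v,X \right)} = - 3 \left(- \frac{3}{2 \left(-2\right)} + i \sqrt{5}\right)^{2} = - 3 \left(\left(- \frac{3}{2}\right) \left(- \frac{1}{2}\right) + i \sqrt{5}\right)^{2} = - 3 \left(\frac{3}{4} + i \sqrt{5}\right)^{2}$)
$\left(27429 + O{\left(26,-93 \right)}\right) - 20266 = \left(27429 + \left(\frac{213}{16} - \frac{9 i \sqrt{5}}{2}\right)\right) - 20266 = \left(\frac{439077}{16} - \frac{9 i \sqrt{5}}{2}\right) - 20266 = \frac{114821}{16} - \frac{9 i \sqrt{5}}{2}$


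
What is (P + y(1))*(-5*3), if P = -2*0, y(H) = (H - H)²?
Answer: 0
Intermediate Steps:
y(H) = 0 (y(H) = 0² = 0)
P = 0
(P + y(1))*(-5*3) = (0 + 0)*(-5*3) = 0*(-15) = 0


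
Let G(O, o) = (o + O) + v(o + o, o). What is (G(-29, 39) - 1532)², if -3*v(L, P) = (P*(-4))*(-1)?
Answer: 2477476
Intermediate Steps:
v(L, P) = -4*P/3 (v(L, P) = -P*(-4)*(-1)/3 = -(-4*P)*(-1)/3 = -4*P/3)
G(O, o) = O - o/3 (G(O, o) = (o + O) - 4*o/3 = (O + o) - 4*o/3 = O - o/3)
(G(-29, 39) - 1532)² = ((-29 - ⅓*39) - 1532)² = ((-29 - 13) - 1532)² = (-42 - 1532)² = (-1574)² = 2477476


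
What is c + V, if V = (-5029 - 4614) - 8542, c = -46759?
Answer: -64944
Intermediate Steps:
V = -18185 (V = -9643 - 8542 = -18185)
c + V = -46759 - 18185 = -64944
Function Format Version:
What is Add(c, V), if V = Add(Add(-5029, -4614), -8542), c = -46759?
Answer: -64944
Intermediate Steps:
V = -18185 (V = Add(-9643, -8542) = -18185)
Add(c, V) = Add(-46759, -18185) = -64944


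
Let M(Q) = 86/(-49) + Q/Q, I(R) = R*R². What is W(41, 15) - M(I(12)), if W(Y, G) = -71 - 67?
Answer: -6725/49 ≈ -137.24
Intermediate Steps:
W(Y, G) = -138
I(R) = R³
M(Q) = -37/49 (M(Q) = 86*(-1/49) + 1 = -86/49 + 1 = -37/49)
W(41, 15) - M(I(12)) = -138 - 1*(-37/49) = -138 + 37/49 = -6725/49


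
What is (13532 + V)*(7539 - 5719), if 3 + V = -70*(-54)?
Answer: 31502380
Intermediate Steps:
V = 3777 (V = -3 - 70*(-54) = -3 + 3780 = 3777)
(13532 + V)*(7539 - 5719) = (13532 + 3777)*(7539 - 5719) = 17309*1820 = 31502380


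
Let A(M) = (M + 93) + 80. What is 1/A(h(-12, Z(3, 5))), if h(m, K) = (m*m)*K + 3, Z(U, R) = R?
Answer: 1/896 ≈ 0.0011161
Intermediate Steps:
h(m, K) = 3 + K*m**2 (h(m, K) = m**2*K + 3 = K*m**2 + 3 = 3 + K*m**2)
A(M) = 173 + M (A(M) = (93 + M) + 80 = 173 + M)
1/A(h(-12, Z(3, 5))) = 1/(173 + (3 + 5*(-12)**2)) = 1/(173 + (3 + 5*144)) = 1/(173 + (3 + 720)) = 1/(173 + 723) = 1/896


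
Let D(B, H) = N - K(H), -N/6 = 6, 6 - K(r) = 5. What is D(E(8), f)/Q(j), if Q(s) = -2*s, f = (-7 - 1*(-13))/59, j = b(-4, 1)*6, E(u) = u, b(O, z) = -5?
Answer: -37/60 ≈ -0.61667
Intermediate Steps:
j = -30 (j = -5*6 = -30)
K(r) = 1 (K(r) = 6 - 1*5 = 6 - 5 = 1)
N = -36 (N = -6*6 = -36)
f = 6/59 (f = (-7 + 13)*(1/59) = 6*(1/59) = 6/59 ≈ 0.10169)
D(B, H) = -37 (D(B, H) = -36 - 1*1 = -36 - 1 = -37)
D(E(8), f)/Q(j) = -37/((-2*(-30))) = -37/60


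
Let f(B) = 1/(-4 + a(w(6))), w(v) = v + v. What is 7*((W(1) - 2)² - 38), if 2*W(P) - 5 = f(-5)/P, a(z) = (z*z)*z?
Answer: -3141565889/11888704 ≈ -264.25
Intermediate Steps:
w(v) = 2*v
a(z) = z³ (a(z) = z²*z = z³)
f(B) = 1/1724 (f(B) = 1/(-4 + (2*6)³) = 1/(-4 + 12³) = 1/(-4 + 1728) = 1/1724)
W(P) = 5/2 + 1/(3448*P) (W(P) = 5/2 + (1/(1724*P))/2 = 5/2 + 1/(3448*P))
7*((W(1) - 2)² - 38) = 7*(((1/3448)*(1 + 8620*1)/1 - 2)² - 38) = 7*(((1/3448)*1*(1 + 8620) - 2)² - 38) = 7*(((1/3448)*1*8621 - 2)² - 38) = 7*((8621/3448 - 2)² - 38) = 7*((1725/3448)² - 38) = 7*(2975625/11888704 - 38) = 7*(-448795127/11888704) = -3141565889/11888704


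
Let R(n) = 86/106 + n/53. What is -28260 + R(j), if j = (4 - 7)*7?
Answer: -1497758/53 ≈ -28260.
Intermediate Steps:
j = -21 (j = -3*7 = -21)
R(n) = 43/53 + n/53 (R(n) = 86*(1/106) + n*(1/53) = 43/53 + n/53)
-28260 + R(j) = -28260 + (43/53 + (1/53)*(-21)) = -28260 + (43/53 - 21/53) = -28260 + 22/53 = -1497758/53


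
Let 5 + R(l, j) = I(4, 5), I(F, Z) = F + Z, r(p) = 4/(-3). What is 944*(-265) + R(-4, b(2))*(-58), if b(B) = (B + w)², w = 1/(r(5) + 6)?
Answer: -250392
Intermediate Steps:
r(p) = -4/3 (r(p) = 4*(-⅓) = -4/3)
w = 3/14 (w = 1/(-4/3 + 6) = 1/(14/3) = 3/14 ≈ 0.21429)
b(B) = (3/14 + B)² (b(B) = (B + 3/14)² = (3/14 + B)²)
R(l, j) = 4 (R(l, j) = -5 + (4 + 5) = -5 + 9 = 4)
944*(-265) + R(-4, b(2))*(-58) = 944*(-265) + 4*(-58) = -250160 - 232 = -250392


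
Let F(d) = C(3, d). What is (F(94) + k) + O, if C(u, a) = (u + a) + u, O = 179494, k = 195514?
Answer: 375108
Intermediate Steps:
C(u, a) = a + 2*u (C(u, a) = (a + u) + u = a + 2*u)
F(d) = 6 + d (F(d) = d + 2*3 = d + 6 = 6 + d)
(F(94) + k) + O = ((6 + 94) + 195514) + 179494 = (100 + 195514) + 179494 = 195614 + 179494 = 375108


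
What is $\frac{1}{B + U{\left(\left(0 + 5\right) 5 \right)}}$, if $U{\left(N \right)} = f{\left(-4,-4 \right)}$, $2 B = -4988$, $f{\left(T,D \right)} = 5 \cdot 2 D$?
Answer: $- \frac{1}{2534} \approx -0.00039463$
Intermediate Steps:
$f{\left(T,D \right)} = 10 D$
$B = -2494$ ($B = \frac{1}{2} \left(-4988\right) = -2494$)
$U{\left(N \right)} = -40$ ($U{\left(N \right)} = 10 \left(-4\right) = -40$)
$\frac{1}{B + U{\left(\left(0 + 5\right) 5 \right)}} = \frac{1}{-2494 - 40} = \frac{1}{-2534} = - \frac{1}{2534}$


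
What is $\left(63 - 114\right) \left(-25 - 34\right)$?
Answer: $3009$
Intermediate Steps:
$\left(63 - 114\right) \left(-25 - 34\right) = - 51 \left(-25 - 34\right) = \left(-51\right) \left(-59\right) = 3009$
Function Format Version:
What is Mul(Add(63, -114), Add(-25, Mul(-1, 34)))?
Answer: 3009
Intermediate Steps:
Mul(Add(63, -114), Add(-25, Mul(-1, 34))) = Mul(-51, Add(-25, -34)) = Mul(-51, -59) = 3009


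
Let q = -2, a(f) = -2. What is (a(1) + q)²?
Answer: 16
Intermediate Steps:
(a(1) + q)² = (-2 - 2)² = (-4)² = 16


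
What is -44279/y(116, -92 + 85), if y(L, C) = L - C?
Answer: -44279/123 ≈ -359.99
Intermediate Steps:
-44279/y(116, -92 + 85) = -44279/(116 - (-92 + 85)) = -44279/(116 - 1*(-7)) = -44279/(116 + 7) = -44279/123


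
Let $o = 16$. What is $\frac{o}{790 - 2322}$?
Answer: $- \frac{4}{383} \approx -0.010444$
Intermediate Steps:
$\frac{o}{790 - 2322} = \frac{16}{790 - 2322} = \frac{16}{-1532} = 16 \left(- \frac{1}{1532}\right) = - \frac{4}{383}$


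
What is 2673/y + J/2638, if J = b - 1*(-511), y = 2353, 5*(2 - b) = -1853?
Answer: 22826212/15518035 ≈ 1.4709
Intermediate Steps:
b = 1863/5 (b = 2 - 1/5*(-1853) = 2 + 1853/5 = 1863/5 ≈ 372.60)
J = 4418/5 (J = 1863/5 - 1*(-511) = 1863/5 + 511 = 4418/5 ≈ 883.60)
2673/y + J/2638 = 2673/2353 + (4418/5)/2638 = 2673*(1/2353) + (4418/5)*(1/2638) = 2673/2353 + 2209/6595 = 22826212/15518035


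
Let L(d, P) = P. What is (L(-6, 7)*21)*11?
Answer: 1617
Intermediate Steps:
(L(-6, 7)*21)*11 = (7*21)*11 = 147*11 = 1617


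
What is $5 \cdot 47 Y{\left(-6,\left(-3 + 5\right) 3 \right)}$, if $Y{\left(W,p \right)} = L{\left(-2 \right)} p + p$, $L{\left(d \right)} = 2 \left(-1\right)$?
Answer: $-1410$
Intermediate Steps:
$L{\left(d \right)} = -2$
$Y{\left(W,p \right)} = - p$ ($Y{\left(W,p \right)} = - 2 p + p = - p$)
$5 \cdot 47 Y{\left(-6,\left(-3 + 5\right) 3 \right)} = 5 \cdot 47 \left(- \left(-3 + 5\right) 3\right) = 235 \left(- 2 \cdot 3\right) = 235 \left(\left(-1\right) 6\right) = 235 \left(-6\right) = -1410$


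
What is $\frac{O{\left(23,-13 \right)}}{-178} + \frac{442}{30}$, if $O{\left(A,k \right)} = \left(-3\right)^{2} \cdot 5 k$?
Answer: $\frac{48113}{2670} \approx 18.02$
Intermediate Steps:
$O{\left(A,k \right)} = 45 k$ ($O{\left(A,k \right)} = 9 \cdot 5 k = 45 k$)
$\frac{O{\left(23,-13 \right)}}{-178} + \frac{442}{30} = \frac{45 \left(-13\right)}{-178} + \frac{442}{30} = \left(-585\right) \left(- \frac{1}{178}\right) + 442 \cdot \frac{1}{30} = \frac{585}{178} + \frac{221}{15} = \frac{48113}{2670}$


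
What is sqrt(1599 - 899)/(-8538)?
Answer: -5*sqrt(7)/4269 ≈ -0.0030988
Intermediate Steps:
sqrt(1599 - 899)/(-8538) = sqrt(700)*(-1/8538) = (10*sqrt(7))*(-1/8538) = -5*sqrt(7)/4269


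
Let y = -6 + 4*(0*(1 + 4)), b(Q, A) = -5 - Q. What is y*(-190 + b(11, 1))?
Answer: 1236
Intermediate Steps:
y = -6 (y = -6 + 4*(0*5) = -6 + 4*0 = -6 + 0 = -6)
y*(-190 + b(11, 1)) = -6*(-190 + (-5 - 1*11)) = -6*(-190 + (-5 - 11)) = -6*(-190 - 16) = -6*(-206) = 1236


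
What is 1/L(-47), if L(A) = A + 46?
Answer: -1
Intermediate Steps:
L(A) = 46 + A
1/L(-47) = 1/(46 - 47) = 1/(-1) = -1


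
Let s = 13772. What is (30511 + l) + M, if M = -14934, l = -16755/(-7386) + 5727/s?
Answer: 264127560811/16953332 ≈ 15580.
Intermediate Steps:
l = 45508247/16953332 (l = -16755/(-7386) + 5727/13772 = -16755*(-1/7386) + 5727*(1/13772) = 5585/2462 + 5727/13772 = 45508247/16953332 ≈ 2.6843)
(30511 + l) + M = (30511 + 45508247/16953332) - 14934 = 517308620899/16953332 - 14934 = 264127560811/16953332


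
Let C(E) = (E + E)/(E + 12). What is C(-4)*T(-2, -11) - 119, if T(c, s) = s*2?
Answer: -97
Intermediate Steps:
C(E) = 2*E/(12 + E) (C(E) = (2*E)/(12 + E) = 2*E/(12 + E))
T(c, s) = 2*s
C(-4)*T(-2, -11) - 119 = (2*(-4)/(12 - 4))*(2*(-11)) - 119 = (2*(-4)/8)*(-22) - 119 = (2*(-4)*(⅛))*(-22) - 119 = -1*(-22) - 119 = 22 - 119 = -97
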